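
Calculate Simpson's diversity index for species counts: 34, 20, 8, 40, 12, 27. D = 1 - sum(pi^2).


Total N = 34 + 20 + 8 + 40 + 12 + 27 = 141
Per-species terms:
  p = 34/141 = 0.241135; p^2 = 0.241135^2 = 0.058146
  p = 20/141 = 0.141844; p^2 = 0.141844^2 = 0.020120
  p = 8/141 = 0.056738; p^2 = 0.056738^2 = 0.003219
  p = 40/141 = 0.283688; p^2 = 0.283688^2 = 0.080479
  p = 12/141 = 0.085106; p^2 = 0.085106^2 = 0.007243
  p = 27/141 = 0.191489; p^2 = 0.191489^2 = 0.036668
sum(p^2) = 0.058146 + 0.020120 + 0.003219 + 0.080479 + 0.007243 + 0.036668 = 0.205875
D = 1 - 0.205875 = 0.794125 ≈ 0.7941

0.7941


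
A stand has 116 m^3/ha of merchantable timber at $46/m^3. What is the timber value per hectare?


Value = 116 * 46 = $5336/ha

$5336/ha


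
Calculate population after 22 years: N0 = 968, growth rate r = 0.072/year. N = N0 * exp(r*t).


r*t = 0.072 * 22 = 1.584
exp(1.584) = 4.87441
N = 968 * 4.87441 = 4718.43 ≈ 4718

4718


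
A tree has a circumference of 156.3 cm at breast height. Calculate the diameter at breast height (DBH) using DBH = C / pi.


DBH = C / pi = 156.3 / 3.141593 = 49.7518 ≈ 49.75 cm

49.75 cm


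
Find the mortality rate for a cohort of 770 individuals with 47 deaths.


Mortality rate = 47 / 770 = 0.061039 ≈ 0.0610

0.0610


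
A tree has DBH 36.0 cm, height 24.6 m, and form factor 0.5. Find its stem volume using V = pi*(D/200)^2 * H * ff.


(D/200)^2 = (36.0/200)^2 = 0.18^2 = 0.0324
BA = 3.141593 * 0.0324 = 0.101788 m^2
V = 0.101788 * 24.6 * 0.5 = 1.25199 ≈ 1.252 m^3

1.252 m^3


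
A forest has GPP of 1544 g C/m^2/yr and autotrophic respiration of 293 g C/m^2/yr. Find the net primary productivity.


NPP = GPP - Ra = 1544 - 293 = 1251 g C/m^2/yr

1251 g C/m^2/yr


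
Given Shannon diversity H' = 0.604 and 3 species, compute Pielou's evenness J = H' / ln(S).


ln(3) = 1.09861
J = H' / ln(S) = 0.604 / 1.09861 = 0.549786 ≈ 0.5498

0.5498


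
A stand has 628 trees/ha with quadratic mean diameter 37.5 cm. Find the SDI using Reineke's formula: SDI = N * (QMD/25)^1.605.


QMD/25 = 37.5/25 = 1.5
(1.5)^1.605 = exp(1.605 * ln(1.5)) = exp(1.605 * 0.405465) = exp(0.650771) = 1.91702
SDI = 628 * 1.91702 = 1203.89 ≈ 1204

1204


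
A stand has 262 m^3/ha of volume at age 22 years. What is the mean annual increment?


MAI = 262 / 22 = 11.9091 ≈ 11.91 m^3/ha/yr

11.91 m^3/ha/yr


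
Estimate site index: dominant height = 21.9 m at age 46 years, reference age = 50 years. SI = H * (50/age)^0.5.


50/46 = 1.08696
(1.08696)^0.5 = 1.04257
SI = 21.9 * 1.04257 = 22.8323 ≈ 22.8 m

22.8 m


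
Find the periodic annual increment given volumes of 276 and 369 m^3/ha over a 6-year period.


PAI = (V2 - V1) / period = (369 - 276) / 6 = 93 / 6 = 15.50 m^3/ha/yr

15.50 m^3/ha/yr


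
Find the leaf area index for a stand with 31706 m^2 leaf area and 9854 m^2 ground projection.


LAI = 31706 / 9854 = 3.2176 ≈ 3.22

3.22


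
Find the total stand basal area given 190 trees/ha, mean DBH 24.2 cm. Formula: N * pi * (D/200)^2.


(D/200)^2 = (24.2/200)^2 = 0.121^2 = 0.014641
Individual BA = 3.141593 * 0.014641 = 0.0459961 m^2
Stand BA = 190 * 0.0459961 = 8.73926 ≈ 8.74 m^2/ha

8.74 m^2/ha


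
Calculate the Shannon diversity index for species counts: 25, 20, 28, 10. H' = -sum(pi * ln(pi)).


Total N = 25 + 20 + 28 + 10 = 83
Per-species terms:
  p = 25/83 = 0.301205; ln(p) = -1.199964; p*ln(p) = 0.301205 * (-1.199964) = -0.361435
  p = 20/83 = 0.240964; ln(p) = -1.423108; p*ln(p) = 0.240964 * (-1.423108) = -0.342918
  p = 28/83 = 0.337349; ln(p) = -1.086637; p*ln(p) = 0.337349 * (-1.086637) = -0.366576
  p = 10/83 = 0.120482; ln(p) = -2.116255; p*ln(p) = 0.120482 * (-2.116255) = -0.254971
sum(p*ln(p)) = (-0.361435) + (-0.342918) + (-0.366576) + (-0.254971) = -1.325900
H' = -(-1.325900) = 1.325900 ≈ 1.3259

1.3259


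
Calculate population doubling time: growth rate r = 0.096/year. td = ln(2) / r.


td = ln(2) / 0.096 = 0.693147 / 0.096 = 7.22028 ≈ 7.2 years

7.2 years


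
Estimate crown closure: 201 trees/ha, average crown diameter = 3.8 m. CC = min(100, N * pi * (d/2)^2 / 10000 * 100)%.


(d/2)^2 = (3.8/2)^2 = 1.9^2 = 3.61
Crown area = 3.141593 * 3.61 = 11.3412 m^2
N * area / 10000 * 100 = 201 * 11.3412 / 10000 * 100 = 22.7958
CC = min(100, 22.7958) = 22.7958 ≈ 22.8%

22.8%


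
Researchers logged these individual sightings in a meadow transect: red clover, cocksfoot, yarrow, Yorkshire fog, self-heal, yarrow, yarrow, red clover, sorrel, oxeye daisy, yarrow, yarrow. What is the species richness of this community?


Total individuals logged = 12
Distinct species (count of individuals): red clover (2), cocksfoot (1), yarrow (5), Yorkshire fog (1), self-heal (1), sorrel (1), oxeye daisy (1)
Species richness = number of distinct species = 7

7


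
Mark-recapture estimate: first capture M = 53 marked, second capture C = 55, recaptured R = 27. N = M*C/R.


N = M * C / R = 53 * 55 / 27 = 2915 / 27 = 107.96 ≈ 108

108 individuals


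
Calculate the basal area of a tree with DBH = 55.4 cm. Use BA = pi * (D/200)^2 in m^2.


D/200 = 55.4/200 = 0.277 m
(D/200)^2 = 0.277^2 = 0.076729
BA = 3.141593 * 0.076729 = 0.241051 ≈ 0.2411 m^2

0.2411 m^2


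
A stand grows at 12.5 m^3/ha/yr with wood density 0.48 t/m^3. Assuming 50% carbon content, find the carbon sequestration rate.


C = 12.5 * 0.48 * 0.5 = 3.00 t C/ha/yr

3.00 t C/ha/yr


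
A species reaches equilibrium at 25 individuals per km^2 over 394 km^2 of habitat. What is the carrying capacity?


K = 25 * 394 = 9850 individuals

9850 individuals


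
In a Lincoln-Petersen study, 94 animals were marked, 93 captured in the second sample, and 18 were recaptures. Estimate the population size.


N = M * C / R = 94 * 93 / 18 = 8742 / 18 = 485.67 ≈ 486

486 individuals


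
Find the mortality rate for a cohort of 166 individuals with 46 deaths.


Mortality rate = 46 / 166 = 0.277108 ≈ 0.2771

0.2771


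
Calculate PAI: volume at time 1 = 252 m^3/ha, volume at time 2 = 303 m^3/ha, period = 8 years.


PAI = (V2 - V1) / period = (303 - 252) / 8 = 51 / 8 = 6.3750 ≈ 6.38 m^3/ha/yr

6.38 m^3/ha/yr


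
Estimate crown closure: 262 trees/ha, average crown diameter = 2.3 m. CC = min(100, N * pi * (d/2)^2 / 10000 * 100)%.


(d/2)^2 = (2.3/2)^2 = 1.15^2 = 1.3225
Crown area = 3.141593 * 1.3225 = 4.15476 m^2
N * area / 10000 * 100 = 262 * 4.15476 / 10000 * 100 = 10.8855
CC = min(100, 10.8855) = 10.8855 ≈ 10.9%

10.9%


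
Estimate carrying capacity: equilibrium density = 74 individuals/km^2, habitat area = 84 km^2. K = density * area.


K = 74 * 84 = 6216 individuals

6216 individuals


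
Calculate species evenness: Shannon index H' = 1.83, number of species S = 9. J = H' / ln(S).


ln(9) = 2.19722
J = H' / ln(S) = 1.83 / 2.19722 = 0.832871 ≈ 0.8329

0.8329


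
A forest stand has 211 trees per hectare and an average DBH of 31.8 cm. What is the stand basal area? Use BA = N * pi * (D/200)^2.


(D/200)^2 = (31.8/200)^2 = 0.159^2 = 0.025281
Individual BA = 3.141593 * 0.025281 = 0.0794226 m^2
Stand BA = 211 * 0.0794226 = 16.7582 ≈ 16.76 m^2/ha

16.76 m^2/ha


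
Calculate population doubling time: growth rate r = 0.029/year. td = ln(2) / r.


td = ln(2) / 0.029 = 0.693147 / 0.029 = 23.9016 ≈ 23.9 years

23.9 years


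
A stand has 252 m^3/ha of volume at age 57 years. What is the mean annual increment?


MAI = 252 / 57 = 4.4211 ≈ 4.42 m^3/ha/yr

4.42 m^3/ha/yr


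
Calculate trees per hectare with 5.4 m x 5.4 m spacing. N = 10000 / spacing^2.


N = 10000 / 5.4^2 = 10000 / 29.16 = 342.936 ≈ 343 trees/ha

343 trees/ha


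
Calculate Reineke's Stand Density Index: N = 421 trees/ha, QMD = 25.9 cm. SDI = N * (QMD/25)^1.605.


QMD/25 = 25.9/25 = 1.036
(1.036)^1.605 = exp(1.605 * ln(1.036)) = exp(1.605 * 0.0353671) = exp(0.0567642) = 1.05841
SDI = 421 * 1.05841 = 445.591 ≈ 446

446


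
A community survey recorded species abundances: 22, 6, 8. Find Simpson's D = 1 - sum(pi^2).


Total N = 22 + 6 + 8 = 36
Per-species terms:
  p = 22/36 = 0.611111; p^2 = 0.611111^2 = 0.373457
  p = 6/36 = 0.166667; p^2 = 0.166667^2 = 0.027778
  p = 8/36 = 0.222222; p^2 = 0.222222^2 = 0.049383
sum(p^2) = 0.373457 + 0.027778 + 0.049383 = 0.450618
D = 1 - 0.450618 = 0.549382 ≈ 0.5494

0.5494


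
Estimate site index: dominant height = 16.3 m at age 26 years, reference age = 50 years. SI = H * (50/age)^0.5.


50/26 = 1.92308
(1.92308)^0.5 = 1.38675
SI = 16.3 * 1.38675 = 22.6040 ≈ 22.6 m

22.6 m


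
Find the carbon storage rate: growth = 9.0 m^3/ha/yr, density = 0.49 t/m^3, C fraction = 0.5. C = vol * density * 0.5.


C = 9.0 * 0.49 * 0.5 = 2.205 ≈ 2.21 t C/ha/yr

2.21 t C/ha/yr


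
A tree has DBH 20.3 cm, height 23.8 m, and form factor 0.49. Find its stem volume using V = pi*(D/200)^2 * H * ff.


(D/200)^2 = (20.3/200)^2 = 0.1015^2 = 0.01030225
BA = 3.141593 * 0.01030225 = 0.0323655 m^2
V = 0.0323655 * 23.8 * 0.49 = 0.377446 ≈ 0.377 m^3

0.377 m^3


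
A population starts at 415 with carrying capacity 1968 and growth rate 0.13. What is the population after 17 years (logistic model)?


(K - N0)/N0 = (1968 - 415)/415 = 1553/415 = 3.74217
r*t = 0.13 * 17 = 2.21; exp(-2.21) = 0.109701
3.74217 * 0.109701 = 0.410520
1 + 0.410520 = 1.41052
N = 1968 / 1.41052 = 1395.23 ≈ 1395

1395


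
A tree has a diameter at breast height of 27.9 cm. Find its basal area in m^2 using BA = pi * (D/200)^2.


D/200 = 27.9/200 = 0.1395 m
(D/200)^2 = 0.1395^2 = 0.01946025
BA = 3.141593 * 0.01946025 = 0.0611362 ≈ 0.0611 m^2

0.0611 m^2


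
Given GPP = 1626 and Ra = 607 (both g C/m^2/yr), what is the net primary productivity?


NPP = GPP - Ra = 1626 - 607 = 1019 g C/m^2/yr

1019 g C/m^2/yr


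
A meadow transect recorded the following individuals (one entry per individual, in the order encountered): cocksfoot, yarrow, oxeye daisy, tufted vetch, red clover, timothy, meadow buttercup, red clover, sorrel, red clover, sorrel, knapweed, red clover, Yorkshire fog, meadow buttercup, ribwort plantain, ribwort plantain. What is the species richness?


Total individuals logged = 17
Distinct species (count of individuals): cocksfoot (1), yarrow (1), oxeye daisy (1), tufted vetch (1), red clover (4), timothy (1), meadow buttercup (2), sorrel (2), knapweed (1), Yorkshire fog (1), ribwort plantain (2)
Species richness = number of distinct species = 11

11


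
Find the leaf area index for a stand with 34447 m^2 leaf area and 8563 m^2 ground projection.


LAI = 34447 / 8563 = 4.0228 ≈ 4.02

4.02


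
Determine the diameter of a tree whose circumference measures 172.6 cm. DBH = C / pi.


DBH = C / pi = 172.6 / 3.141593 = 54.9403 ≈ 54.94 cm

54.94 cm


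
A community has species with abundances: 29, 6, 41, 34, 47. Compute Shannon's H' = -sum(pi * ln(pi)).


Total N = 29 + 6 + 41 + 34 + 47 = 157
Per-species terms:
  p = 29/157 = 0.184713; ln(p) = -1.688952; p*ln(p) = 0.184713 * (-1.688952) = -0.311971
  p = 6/157 = 0.038217; ln(p) = -3.264475; p*ln(p) = 0.038217 * (-3.264475) = -0.124758
  p = 41/157 = 0.261146; ln(p) = -1.342676; p*ln(p) = 0.261146 * (-1.342676) = -0.350634
  p = 34/157 = 0.216561; ln(p) = -1.529883; p*ln(p) = 0.216561 * (-1.529883) = -0.331313
  p = 47/157 = 0.299363; ln(p) = -1.206098; p*ln(p) = 0.299363 * (-1.206098) = -0.361061
sum(p*ln(p)) = (-0.311971) + (-0.124758) + (-0.350634) + (-0.331313) + (-0.361061) = -1.479737
H' = -(-1.479737) = 1.479737 ≈ 1.4797

1.4797


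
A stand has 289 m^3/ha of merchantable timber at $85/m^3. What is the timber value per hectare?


Value = 289 * 85 = $24565/ha

$24565/ha


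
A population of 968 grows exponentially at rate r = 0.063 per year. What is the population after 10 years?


r*t = 0.063 * 10 = 0.63
exp(0.63) = 1.87761
N = 968 * 1.87761 = 1817.53 ≈ 1818

1818


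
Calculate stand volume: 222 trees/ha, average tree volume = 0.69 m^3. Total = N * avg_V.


V_stand = 222 * 0.69 = 153.18 ≈ 153.2 m^3/ha

153.2 m^3/ha


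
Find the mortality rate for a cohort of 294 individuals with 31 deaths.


Mortality rate = 31 / 294 = 0.105442 ≈ 0.1054

0.1054


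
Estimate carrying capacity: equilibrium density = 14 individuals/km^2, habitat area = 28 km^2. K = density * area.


K = 14 * 28 = 392 individuals

392 individuals


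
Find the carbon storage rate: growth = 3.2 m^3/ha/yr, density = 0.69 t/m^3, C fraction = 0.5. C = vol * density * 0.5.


C = 3.2 * 0.69 * 0.5 = 1.104 ≈ 1.10 t C/ha/yr

1.10 t C/ha/yr


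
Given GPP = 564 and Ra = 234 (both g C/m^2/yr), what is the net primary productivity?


NPP = GPP - Ra = 564 - 234 = 330 g C/m^2/yr

330 g C/m^2/yr


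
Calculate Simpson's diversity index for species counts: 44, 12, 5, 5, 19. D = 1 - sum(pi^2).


Total N = 44 + 12 + 5 + 5 + 19 = 85
Per-species terms:
  p = 44/85 = 0.517647; p^2 = 0.517647^2 = 0.267958
  p = 12/85 = 0.141176; p^2 = 0.141176^2 = 0.019931
  p = 5/85 = 0.058824; p^2 = 0.058824^2 = 0.003460
  p = 5/85 = 0.058824; p^2 = 0.058824^2 = 0.003460
  p = 19/85 = 0.223529; p^2 = 0.223529^2 = 0.049965
sum(p^2) = 0.267958 + 0.019931 + 0.003460 + 0.003460 + 0.049965 = 0.344774
D = 1 - 0.344774 = 0.655226 ≈ 0.6552

0.6552


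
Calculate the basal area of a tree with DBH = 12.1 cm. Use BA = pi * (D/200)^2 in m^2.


D/200 = 12.1/200 = 0.0605 m
(D/200)^2 = 0.0605^2 = 0.00366025
BA = 3.141593 * 0.00366025 = 0.0114990 ≈ 0.0115 m^2

0.0115 m^2


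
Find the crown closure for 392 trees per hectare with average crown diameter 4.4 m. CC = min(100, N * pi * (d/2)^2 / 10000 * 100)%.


(d/2)^2 = (4.4/2)^2 = 2.2^2 = 4.84
Crown area = 3.141593 * 4.84 = 15.2053 m^2
N * area / 10000 * 100 = 392 * 15.2053 / 10000 * 100 = 59.6048
CC = min(100, 59.6048) = 59.6048 ≈ 59.6%

59.6%


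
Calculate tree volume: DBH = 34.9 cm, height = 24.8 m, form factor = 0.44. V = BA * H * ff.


(D/200)^2 = (34.9/200)^2 = 0.1745^2 = 0.03045025
BA = 3.141593 * 0.03045025 = 0.0956623 m^2
V = 0.0956623 * 24.8 * 0.44 = 1.04387 ≈ 1.044 m^3

1.044 m^3


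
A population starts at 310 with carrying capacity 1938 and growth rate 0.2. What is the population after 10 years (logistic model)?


(K - N0)/N0 = (1938 - 310)/310 = 1628/310 = 5.25161
r*t = 0.2 * 10 = 2; exp(-2) = 0.135335
5.25161 * 0.135335 = 0.710727
1 + 0.710727 = 1.71073
N = 1938 / 1.71073 = 1132.85 ≈ 1133

1133


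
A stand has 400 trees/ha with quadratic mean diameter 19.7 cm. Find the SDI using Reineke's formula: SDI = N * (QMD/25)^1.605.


QMD/25 = 19.7/25 = 0.788
(0.788)^1.605 = exp(1.605 * ln(0.788)) = exp(1.605 * (-0.238257)) = exp(-0.382402) = 0.682221
SDI = 400 * 0.682221 = 272.888 ≈ 273

273


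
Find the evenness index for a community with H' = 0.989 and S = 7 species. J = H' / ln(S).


ln(7) = 1.94591
J = H' / ln(S) = 0.989 / 1.94591 = 0.508245 ≈ 0.5082

0.5082


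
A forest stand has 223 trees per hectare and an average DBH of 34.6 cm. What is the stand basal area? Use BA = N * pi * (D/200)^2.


(D/200)^2 = (34.6/200)^2 = 0.173^2 = 0.029929
Individual BA = 3.141593 * 0.029929 = 0.0940247 m^2
Stand BA = 223 * 0.0940247 = 20.9675 ≈ 20.97 m^2/ha

20.97 m^2/ha


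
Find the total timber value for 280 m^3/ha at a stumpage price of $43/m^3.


Value = 280 * 43 = $12040/ha

$12040/ha


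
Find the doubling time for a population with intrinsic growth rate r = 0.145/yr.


td = ln(2) / 0.145 = 0.693147 / 0.145 = 4.78032 ≈ 4.8 years

4.8 years


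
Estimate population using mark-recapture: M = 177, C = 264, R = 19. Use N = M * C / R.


N = M * C / R = 177 * 264 / 19 = 46728 / 19 = 2459.37 ≈ 2459

2459 individuals


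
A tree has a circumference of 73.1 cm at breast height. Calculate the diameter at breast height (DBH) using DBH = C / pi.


DBH = C / pi = 73.1 / 3.141593 = 23.2685 ≈ 23.27 cm

23.27 cm


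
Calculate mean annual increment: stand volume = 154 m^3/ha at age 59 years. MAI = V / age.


MAI = 154 / 59 = 2.6102 ≈ 2.61 m^3/ha/yr

2.61 m^3/ha/yr


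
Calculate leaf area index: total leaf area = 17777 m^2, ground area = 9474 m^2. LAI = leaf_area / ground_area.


LAI = 17777 / 9474 = 1.8764 ≈ 1.88

1.88


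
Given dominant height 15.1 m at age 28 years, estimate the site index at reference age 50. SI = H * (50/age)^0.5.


50/28 = 1.78571
(1.78571)^0.5 = 1.33630
SI = 15.1 * 1.33630 = 20.1781 ≈ 20.2 m

20.2 m


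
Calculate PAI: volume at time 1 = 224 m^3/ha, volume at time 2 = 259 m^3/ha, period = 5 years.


PAI = (V2 - V1) / period = (259 - 224) / 5 = 35 / 5 = 7.00 m^3/ha/yr

7.00 m^3/ha/yr


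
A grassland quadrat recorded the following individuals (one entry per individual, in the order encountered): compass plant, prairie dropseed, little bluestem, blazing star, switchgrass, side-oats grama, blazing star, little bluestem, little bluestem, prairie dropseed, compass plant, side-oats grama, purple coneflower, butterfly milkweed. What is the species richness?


Total individuals logged = 14
Distinct species (count of individuals): compass plant (2), prairie dropseed (2), little bluestem (3), blazing star (2), switchgrass (1), side-oats grama (2), purple coneflower (1), butterfly milkweed (1)
Species richness = number of distinct species = 8

8


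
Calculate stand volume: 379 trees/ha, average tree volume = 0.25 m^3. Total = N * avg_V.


V_stand = 379 * 0.25 = 94.75 ≈ 94.8 m^3/ha

94.8 m^3/ha


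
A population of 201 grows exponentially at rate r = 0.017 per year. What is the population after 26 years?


r*t = 0.017 * 26 = 0.442
exp(0.442) = 1.55582
N = 201 * 1.55582 = 312.720 ≈ 313

313


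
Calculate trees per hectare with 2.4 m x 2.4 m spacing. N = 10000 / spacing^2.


N = 10000 / 2.4^2 = 10000 / 5.76 = 1736.11 ≈ 1736 trees/ha

1736 trees/ha


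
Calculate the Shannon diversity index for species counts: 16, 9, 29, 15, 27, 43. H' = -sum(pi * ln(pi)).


Total N = 16 + 9 + 29 + 15 + 27 + 43 = 139
Per-species terms:
  p = 16/139 = 0.115108; ln(p) = -2.161884; p*ln(p) = 0.115108 * (-2.161884) = -0.248850
  p = 9/139 = 0.064748; ln(p) = -2.737252; p*ln(p) = 0.064748 * (-2.737252) = -0.177232
  p = 29/139 = 0.208633; ln(p) = -1.567179; p*ln(p) = 0.208633 * (-1.567179) = -0.326965
  p = 15/139 = 0.107914; ln(p) = -2.226421; p*ln(p) = 0.107914 * (-2.226421) = -0.240262
  p = 27/139 = 0.194245; ln(p) = -1.638635; p*ln(p) = 0.194245 * (-1.638635) = -0.318297
  p = 43/139 = 0.309353; ln(p) = -1.173272; p*ln(p) = 0.309353 * (-1.173272) = -0.362955
sum(p*ln(p)) = (-0.248850) + (-0.177232) + (-0.326965) + (-0.240262) + (-0.318297) + (-0.362955) = -1.674561
H' = -(-1.674561) = 1.674561 ≈ 1.6746

1.6746


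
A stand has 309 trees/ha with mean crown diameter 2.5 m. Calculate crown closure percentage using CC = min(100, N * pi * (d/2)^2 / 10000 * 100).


(d/2)^2 = (2.5/2)^2 = 1.25^2 = 1.5625
Crown area = 3.141593 * 1.5625 = 4.90874 m^2
N * area / 10000 * 100 = 309 * 4.90874 / 10000 * 100 = 15.1680
CC = min(100, 15.1680) = 15.1680 ≈ 15.2%

15.2%


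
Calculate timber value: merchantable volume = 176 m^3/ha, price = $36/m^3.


Value = 176 * 36 = $6336/ha

$6336/ha


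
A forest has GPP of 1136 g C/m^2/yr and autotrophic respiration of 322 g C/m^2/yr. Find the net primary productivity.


NPP = GPP - Ra = 1136 - 322 = 814 g C/m^2/yr

814 g C/m^2/yr


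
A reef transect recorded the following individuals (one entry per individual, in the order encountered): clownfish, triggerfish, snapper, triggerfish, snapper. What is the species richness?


Total individuals logged = 5
Distinct species (count of individuals): clownfish (1), triggerfish (2), snapper (2)
Species richness = number of distinct species = 3

3


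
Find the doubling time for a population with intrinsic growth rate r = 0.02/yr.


td = ln(2) / 0.02 = 0.693147 / 0.02 = 34.6574 ≈ 34.7 years

34.7 years


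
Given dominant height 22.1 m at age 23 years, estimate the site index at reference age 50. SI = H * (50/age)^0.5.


50/23 = 2.17391
(2.17391)^0.5 = 1.47442
SI = 22.1 * 1.47442 = 32.5847 ≈ 32.6 m

32.6 m


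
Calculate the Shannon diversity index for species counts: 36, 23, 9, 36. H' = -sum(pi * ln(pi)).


Total N = 36 + 23 + 9 + 36 = 104
Per-species terms:
  p = 36/104 = 0.346154; ln(p) = -1.060872; p*ln(p) = 0.346154 * (-1.060872) = -0.367225
  p = 23/104 = 0.221154; ln(p) = -1.508896; p*ln(p) = 0.221154 * (-1.508896) = -0.333698
  p = 9/104 = 0.086538; ln(p) = -2.447172; p*ln(p) = 0.086538 * (-2.447172) = -0.211773
  p = 36/104 = 0.346154; ln(p) = -1.060872; p*ln(p) = 0.346154 * (-1.060872) = -0.367225
sum(p*ln(p)) = (-0.367225) + (-0.333698) + (-0.211773) + (-0.367225) = -1.279921
H' = -(-1.279921) = 1.279921 ≈ 1.2799

1.2799


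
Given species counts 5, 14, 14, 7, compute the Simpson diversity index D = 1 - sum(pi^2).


Total N = 5 + 14 + 14 + 7 = 40
Per-species terms:
  p = 5/40 = 0.125000; p^2 = 0.125000^2 = 0.015625
  p = 14/40 = 0.350000; p^2 = 0.350000^2 = 0.122500
  p = 14/40 = 0.350000; p^2 = 0.350000^2 = 0.122500
  p = 7/40 = 0.175000; p^2 = 0.175000^2 = 0.030625
sum(p^2) = 0.015625 + 0.122500 + 0.122500 + 0.030625 = 0.291250
D = 1 - 0.291250 = 0.708750 ≈ 0.7088

0.7088


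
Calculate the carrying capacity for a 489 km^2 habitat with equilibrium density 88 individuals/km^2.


K = 88 * 489 = 43032 individuals

43032 individuals


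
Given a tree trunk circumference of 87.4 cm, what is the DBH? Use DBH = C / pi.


DBH = C / pi = 87.4 / 3.141593 = 27.8203 ≈ 27.82 cm

27.82 cm


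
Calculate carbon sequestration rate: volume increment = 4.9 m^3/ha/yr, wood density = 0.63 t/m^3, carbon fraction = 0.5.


C = 4.9 * 0.63 * 0.5 = 1.5435 ≈ 1.54 t C/ha/yr

1.54 t C/ha/yr


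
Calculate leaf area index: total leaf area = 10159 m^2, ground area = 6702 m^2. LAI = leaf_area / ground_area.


LAI = 10159 / 6702 = 1.5158 ≈ 1.52

1.52


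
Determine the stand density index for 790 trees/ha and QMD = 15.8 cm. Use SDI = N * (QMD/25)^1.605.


QMD/25 = 15.8/25 = 0.632
(0.632)^1.605 = exp(1.605 * ln(0.632)) = exp(1.605 * (-0.458866)) = exp(-0.736480) = 0.478796
SDI = 790 * 0.478796 = 378.249 ≈ 378

378


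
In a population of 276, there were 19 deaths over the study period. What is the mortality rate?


Mortality rate = 19 / 276 = 0.068841 ≈ 0.0688

0.0688


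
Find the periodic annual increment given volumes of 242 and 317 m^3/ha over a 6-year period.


PAI = (V2 - V1) / period = (317 - 242) / 6 = 75 / 6 = 12.50 m^3/ha/yr

12.50 m^3/ha/yr


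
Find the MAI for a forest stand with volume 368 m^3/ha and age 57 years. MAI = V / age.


MAI = 368 / 57 = 6.4561 ≈ 6.46 m^3/ha/yr

6.46 m^3/ha/yr


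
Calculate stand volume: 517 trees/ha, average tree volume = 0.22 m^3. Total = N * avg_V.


V_stand = 517 * 0.22 = 113.74 ≈ 113.7 m^3/ha

113.7 m^3/ha


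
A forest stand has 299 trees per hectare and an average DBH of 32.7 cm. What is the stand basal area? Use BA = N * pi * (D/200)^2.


(D/200)^2 = (32.7/200)^2 = 0.1635^2 = 0.02673225
Individual BA = 3.141593 * 0.02673225 = 0.0839818 m^2
Stand BA = 299 * 0.0839818 = 25.1106 ≈ 25.11 m^2/ha

25.11 m^2/ha


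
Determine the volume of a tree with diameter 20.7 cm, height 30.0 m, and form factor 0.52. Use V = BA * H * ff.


(D/200)^2 = (20.7/200)^2 = 0.1035^2 = 0.01071225
BA = 3.141593 * 0.01071225 = 0.0336535 m^2
V = 0.0336535 * 30.0 * 0.52 = 0.524995 ≈ 0.525 m^3

0.525 m^3


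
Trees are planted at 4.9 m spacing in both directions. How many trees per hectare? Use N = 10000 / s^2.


N = 10000 / 4.9^2 = 10000 / 24.01 = 416.493 ≈ 416 trees/ha

416 trees/ha


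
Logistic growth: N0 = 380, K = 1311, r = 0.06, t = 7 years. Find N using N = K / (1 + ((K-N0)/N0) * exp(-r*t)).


(K - N0)/N0 = (1311 - 380)/380 = 931/380 = 2.45000
r*t = 0.06 * 7 = 0.42; exp(-0.42) = 0.657047
2.45000 * 0.657047 = 1.60977
1 + 1.60977 = 2.60977
N = 1311 / 2.60977 = 502.343 ≈ 502

502


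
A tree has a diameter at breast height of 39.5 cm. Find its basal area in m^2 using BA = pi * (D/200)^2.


D/200 = 39.5/200 = 0.1975 m
(D/200)^2 = 0.1975^2 = 0.03900625
BA = 3.141593 * 0.03900625 = 0.122542 ≈ 0.1225 m^2

0.1225 m^2


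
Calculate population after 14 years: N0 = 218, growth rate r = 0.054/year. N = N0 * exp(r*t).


r*t = 0.054 * 14 = 0.756
exp(0.756) = 2.12974
N = 218 * 2.12974 = 464.283 ≈ 464

464


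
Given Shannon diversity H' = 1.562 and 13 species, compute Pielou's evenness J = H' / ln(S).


ln(13) = 2.56495
J = H' / ln(S) = 1.562 / 2.56495 = 0.608979 ≈ 0.6090

0.6090


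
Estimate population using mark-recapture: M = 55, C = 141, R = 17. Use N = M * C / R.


N = M * C / R = 55 * 141 / 17 = 7755 / 17 = 456.18 ≈ 456

456 individuals


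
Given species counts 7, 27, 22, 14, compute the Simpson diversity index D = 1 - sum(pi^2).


Total N = 7 + 27 + 22 + 14 = 70
Per-species terms:
  p = 7/70 = 0.100000; p^2 = 0.100000^2 = 0.010000
  p = 27/70 = 0.385714; p^2 = 0.385714^2 = 0.148775
  p = 22/70 = 0.314286; p^2 = 0.314286^2 = 0.098776
  p = 14/70 = 0.200000; p^2 = 0.200000^2 = 0.040000
sum(p^2) = 0.010000 + 0.148775 + 0.098776 + 0.040000 = 0.297551
D = 1 - 0.297551 = 0.702449 ≈ 0.7024

0.7024


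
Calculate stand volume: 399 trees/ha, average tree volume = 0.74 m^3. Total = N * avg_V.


V_stand = 399 * 0.74 = 295.26 ≈ 295.3 m^3/ha

295.3 m^3/ha


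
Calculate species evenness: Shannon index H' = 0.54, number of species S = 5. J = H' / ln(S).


ln(5) = 1.60944
J = H' / ln(S) = 0.54 / 1.60944 = 0.335520 ≈ 0.3355

0.3355


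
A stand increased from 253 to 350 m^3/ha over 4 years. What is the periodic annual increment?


PAI = (V2 - V1) / period = (350 - 253) / 4 = 97 / 4 = 24.25 m^3/ha/yr

24.25 m^3/ha/yr


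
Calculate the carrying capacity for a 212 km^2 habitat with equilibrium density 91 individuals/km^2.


K = 91 * 212 = 19292 individuals

19292 individuals


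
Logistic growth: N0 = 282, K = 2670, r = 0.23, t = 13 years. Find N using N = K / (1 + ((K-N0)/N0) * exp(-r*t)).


(K - N0)/N0 = (2670 - 282)/282 = 2388/282 = 8.46809
r*t = 0.23 * 13 = 2.99; exp(-2.99) = 0.0502874
8.46809 * 0.0502874 = 0.425838
1 + 0.425838 = 1.42584
N = 2670 / 1.42584 = 1872.58 ≈ 1873

1873


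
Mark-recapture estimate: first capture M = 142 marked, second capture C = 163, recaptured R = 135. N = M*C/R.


N = M * C / R = 142 * 163 / 135 = 23146 / 135 = 171.45 ≈ 171

171 individuals


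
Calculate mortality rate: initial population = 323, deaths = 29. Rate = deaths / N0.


Mortality rate = 29 / 323 = 0.089783 ≈ 0.0898

0.0898


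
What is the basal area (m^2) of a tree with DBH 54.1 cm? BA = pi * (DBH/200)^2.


D/200 = 54.1/200 = 0.2705 m
(D/200)^2 = 0.2705^2 = 0.07317025
BA = 3.141593 * 0.07317025 = 0.229871 ≈ 0.2299 m^2

0.2299 m^2


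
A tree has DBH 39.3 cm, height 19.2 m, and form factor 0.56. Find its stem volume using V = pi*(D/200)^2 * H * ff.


(D/200)^2 = (39.3/200)^2 = 0.1965^2 = 0.03861225
BA = 3.141593 * 0.03861225 = 0.121304 m^2
V = 0.121304 * 19.2 * 0.56 = 1.30426 ≈ 1.304 m^3

1.304 m^3


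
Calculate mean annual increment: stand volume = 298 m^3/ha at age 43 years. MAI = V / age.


MAI = 298 / 43 = 6.9302 ≈ 6.93 m^3/ha/yr

6.93 m^3/ha/yr


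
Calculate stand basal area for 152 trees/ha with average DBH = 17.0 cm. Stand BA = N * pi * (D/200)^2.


(D/200)^2 = (17.0/200)^2 = 0.085^2 = 0.007225
Individual BA = 3.141593 * 0.007225 = 0.0226980 m^2
Stand BA = 152 * 0.0226980 = 3.45010 ≈ 3.45 m^2/ha

3.45 m^2/ha


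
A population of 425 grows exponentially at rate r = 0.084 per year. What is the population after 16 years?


r*t = 0.084 * 16 = 1.344
exp(1.344) = 3.83435
N = 425 * 3.83435 = 1629.60 ≈ 1630

1630


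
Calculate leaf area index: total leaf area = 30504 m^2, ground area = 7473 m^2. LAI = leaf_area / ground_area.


LAI = 30504 / 7473 = 4.0819 ≈ 4.08

4.08


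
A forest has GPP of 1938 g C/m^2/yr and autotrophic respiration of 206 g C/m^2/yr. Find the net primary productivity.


NPP = GPP - Ra = 1938 - 206 = 1732 g C/m^2/yr

1732 g C/m^2/yr


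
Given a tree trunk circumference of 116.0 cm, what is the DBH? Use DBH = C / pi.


DBH = C / pi = 116.0 / 3.141593 = 36.9239 ≈ 36.92 cm

36.92 cm


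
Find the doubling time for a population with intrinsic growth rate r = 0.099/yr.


td = ln(2) / 0.099 = 0.693147 / 0.099 = 7.00148 ≈ 7.0 years

7.0 years


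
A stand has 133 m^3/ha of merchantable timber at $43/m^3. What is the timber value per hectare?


Value = 133 * 43 = $5719/ha

$5719/ha


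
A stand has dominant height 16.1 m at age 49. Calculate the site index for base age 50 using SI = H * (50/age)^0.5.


50/49 = 1.02041
(1.02041)^0.5 = 1.01015
SI = 16.1 * 1.01015 = 16.2634 ≈ 16.3 m

16.3 m


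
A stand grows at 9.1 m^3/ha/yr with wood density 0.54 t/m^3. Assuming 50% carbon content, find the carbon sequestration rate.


C = 9.1 * 0.54 * 0.5 = 2.457 ≈ 2.46 t C/ha/yr

2.46 t C/ha/yr


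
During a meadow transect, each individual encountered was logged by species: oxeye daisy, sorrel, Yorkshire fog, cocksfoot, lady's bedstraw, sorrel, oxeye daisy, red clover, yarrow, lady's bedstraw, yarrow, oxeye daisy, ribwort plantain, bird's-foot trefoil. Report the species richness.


Total individuals logged = 14
Distinct species (count of individuals): oxeye daisy (3), sorrel (2), Yorkshire fog (1), cocksfoot (1), lady's bedstraw (2), red clover (1), yarrow (2), ribwort plantain (1), bird's-foot trefoil (1)
Species richness = number of distinct species = 9

9


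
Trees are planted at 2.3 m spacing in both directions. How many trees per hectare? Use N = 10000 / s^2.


N = 10000 / 2.3^2 = 10000 / 5.29 = 1890.36 ≈ 1890 trees/ha

1890 trees/ha


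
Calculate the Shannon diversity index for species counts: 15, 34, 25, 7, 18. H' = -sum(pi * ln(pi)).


Total N = 15 + 34 + 25 + 7 + 18 = 99
Per-species terms:
  p = 15/99 = 0.151515; ln(p) = -1.887071; p*ln(p) = 0.151515 * (-1.887071) = -0.285920
  p = 34/99 = 0.343434; ln(p) = -1.068760; p*ln(p) = 0.343434 * (-1.068760) = -0.367049
  p = 25/99 = 0.252525; ln(p) = -1.376245; p*ln(p) = 0.252525 * (-1.376245) = -0.347536
  p = 7/99 = 0.070707; ln(p) = -2.649211; p*ln(p) = 0.070707 * (-2.649211) = -0.187318
  p = 18/99 = 0.181818; ln(p) = -1.704749; p*ln(p) = 0.181818 * (-1.704749) = -0.309954
sum(p*ln(p)) = (-0.285920) + (-0.367049) + (-0.347536) + (-0.187318) + (-0.309954) = -1.497777
H' = -(-1.497777) = 1.497777 ≈ 1.4978

1.4978


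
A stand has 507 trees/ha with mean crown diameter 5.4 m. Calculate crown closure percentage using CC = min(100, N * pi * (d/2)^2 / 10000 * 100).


(d/2)^2 = (5.4/2)^2 = 2.7^2 = 7.29
Crown area = 3.141593 * 7.29 = 22.9022 m^2
N * area / 10000 * 100 = 507 * 22.9022 / 10000 * 100 = 116.114
CC = min(100, 116.114) = 100%

100%


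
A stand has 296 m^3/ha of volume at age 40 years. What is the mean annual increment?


MAI = 296 / 40 = 7.40 m^3/ha/yr

7.40 m^3/ha/yr


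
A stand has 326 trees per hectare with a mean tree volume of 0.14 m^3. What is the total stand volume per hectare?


V_stand = 326 * 0.14 = 45.64 ≈ 45.6 m^3/ha

45.6 m^3/ha


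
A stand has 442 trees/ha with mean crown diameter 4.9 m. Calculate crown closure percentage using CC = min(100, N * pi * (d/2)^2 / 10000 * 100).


(d/2)^2 = (4.9/2)^2 = 2.45^2 = 6.0025
Crown area = 3.141593 * 6.0025 = 18.8574 m^2
N * area / 10000 * 100 = 442 * 18.8574 / 10000 * 100 = 83.3497
CC = min(100, 83.3497) = 83.3497 ≈ 83.3%

83.3%


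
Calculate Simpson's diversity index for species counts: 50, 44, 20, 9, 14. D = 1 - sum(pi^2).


Total N = 50 + 44 + 20 + 9 + 14 = 137
Per-species terms:
  p = 50/137 = 0.364964; p^2 = 0.364964^2 = 0.133199
  p = 44/137 = 0.321168; p^2 = 0.321168^2 = 0.103149
  p = 20/137 = 0.145985; p^2 = 0.145985^2 = 0.021312
  p = 9/137 = 0.065693; p^2 = 0.065693^2 = 0.004316
  p = 14/137 = 0.102190; p^2 = 0.102190^2 = 0.010443
sum(p^2) = 0.133199 + 0.103149 + 0.021312 + 0.004316 + 0.010443 = 0.272419
D = 1 - 0.272419 = 0.727581 ≈ 0.7276

0.7276


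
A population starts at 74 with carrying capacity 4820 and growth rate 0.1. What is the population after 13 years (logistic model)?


(K - N0)/N0 = (4820 - 74)/74 = 4746/74 = 64.1351
r*t = 0.1 * 13 = 1.3; exp(-1.3) = 0.272532
64.1351 * 0.272532 = 17.4789
1 + 17.4789 = 18.4789
N = 4820 / 18.4789 = 260.838 ≈ 261

261


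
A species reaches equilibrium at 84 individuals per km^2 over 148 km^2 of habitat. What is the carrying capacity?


K = 84 * 148 = 12432 individuals

12432 individuals


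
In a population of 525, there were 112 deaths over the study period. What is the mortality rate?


Mortality rate = 112 / 525 = 0.213333 ≈ 0.2133

0.2133


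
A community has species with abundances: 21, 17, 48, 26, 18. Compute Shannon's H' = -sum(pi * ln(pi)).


Total N = 21 + 17 + 48 + 26 + 18 = 130
Per-species terms:
  p = 21/130 = 0.161538; ln(p) = -1.823015; p*ln(p) = 0.161538 * (-1.823015) = -0.294486
  p = 17/130 = 0.130769; ln(p) = -2.034323; p*ln(p) = 0.130769 * (-2.034323) = -0.266026
  p = 48/130 = 0.369231; ln(p) = -0.996333; p*ln(p) = 0.369231 * (-0.996333) = -0.367877
  p = 26/130 = 0.200000; ln(p) = -1.609438; p*ln(p) = 0.200000 * (-1.609438) = -0.321888
  p = 18/130 = 0.138462; ln(p) = -1.977159; p*ln(p) = 0.138462 * (-1.977159) = -0.273761
sum(p*ln(p)) = (-0.294486) + (-0.266026) + (-0.367877) + (-0.321888) + (-0.273761) = -1.524038
H' = -(-1.524038) = 1.524038 ≈ 1.5240

1.5240


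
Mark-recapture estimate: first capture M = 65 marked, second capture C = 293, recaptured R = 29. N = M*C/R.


N = M * C / R = 65 * 293 / 29 = 19045 / 29 = 656.72 ≈ 657

657 individuals


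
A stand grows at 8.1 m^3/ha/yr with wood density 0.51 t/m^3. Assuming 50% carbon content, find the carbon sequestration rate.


C = 8.1 * 0.51 * 0.5 = 2.0655 ≈ 2.07 t C/ha/yr

2.07 t C/ha/yr


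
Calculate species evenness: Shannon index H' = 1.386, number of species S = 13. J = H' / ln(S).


ln(13) = 2.56495
J = H' / ln(S) = 1.386 / 2.56495 = 0.540361 ≈ 0.5404

0.5404


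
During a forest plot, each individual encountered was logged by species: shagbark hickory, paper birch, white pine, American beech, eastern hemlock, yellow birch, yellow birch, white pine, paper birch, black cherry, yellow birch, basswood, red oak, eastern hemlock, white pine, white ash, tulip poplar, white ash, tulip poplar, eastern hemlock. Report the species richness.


Total individuals logged = 20
Distinct species (count of individuals): shagbark hickory (1), paper birch (2), white pine (3), American beech (1), eastern hemlock (3), yellow birch (3), black cherry (1), basswood (1), red oak (1), white ash (2), tulip poplar (2)
Species richness = number of distinct species = 11

11


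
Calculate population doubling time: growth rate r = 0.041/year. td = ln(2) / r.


td = ln(2) / 0.041 = 0.693147 / 0.041 = 16.9060 ≈ 16.9 years

16.9 years


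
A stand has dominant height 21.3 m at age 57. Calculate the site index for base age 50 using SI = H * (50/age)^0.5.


50/57 = 0.877193
(0.877193)^0.5 = 0.936586
SI = 21.3 * 0.936586 = 19.9493 ≈ 19.9 m

19.9 m


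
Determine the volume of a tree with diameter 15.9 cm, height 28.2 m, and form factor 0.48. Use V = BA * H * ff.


(D/200)^2 = (15.9/200)^2 = 0.0795^2 = 0.00632025
BA = 3.141593 * 0.00632025 = 0.0198557 m^2
V = 0.0198557 * 28.2 * 0.48 = 0.268767 ≈ 0.269 m^3

0.269 m^3


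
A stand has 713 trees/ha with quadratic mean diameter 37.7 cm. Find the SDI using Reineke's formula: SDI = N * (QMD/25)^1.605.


QMD/25 = 37.7/25 = 1.508
(1.508)^1.605 = exp(1.605 * ln(1.508)) = exp(1.605 * 0.410784) = exp(0.659308) = 1.93345
SDI = 713 * 1.93345 = 1378.55 ≈ 1379

1379


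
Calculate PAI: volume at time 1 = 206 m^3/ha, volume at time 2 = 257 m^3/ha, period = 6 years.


PAI = (V2 - V1) / period = (257 - 206) / 6 = 51 / 6 = 8.50 m^3/ha/yr

8.50 m^3/ha/yr


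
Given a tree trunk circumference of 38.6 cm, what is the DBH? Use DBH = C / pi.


DBH = C / pi = 38.6 / 3.141593 = 12.2868 ≈ 12.29 cm

12.29 cm


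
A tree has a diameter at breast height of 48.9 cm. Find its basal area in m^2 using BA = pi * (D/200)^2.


D/200 = 48.9/200 = 0.2445 m
(D/200)^2 = 0.2445^2 = 0.05978025
BA = 3.141593 * 0.05978025 = 0.187805 ≈ 0.1878 m^2

0.1878 m^2


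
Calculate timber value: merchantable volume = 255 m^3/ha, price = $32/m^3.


Value = 255 * 32 = $8160/ha

$8160/ha


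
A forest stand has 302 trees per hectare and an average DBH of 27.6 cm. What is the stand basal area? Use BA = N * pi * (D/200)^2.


(D/200)^2 = (27.6/200)^2 = 0.138^2 = 0.019044
Individual BA = 3.141593 * 0.019044 = 0.0598285 m^2
Stand BA = 302 * 0.0598285 = 18.0682 ≈ 18.07 m^2/ha

18.07 m^2/ha


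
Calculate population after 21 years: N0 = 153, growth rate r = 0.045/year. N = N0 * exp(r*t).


r*t = 0.045 * 21 = 0.945
exp(0.945) = 2.57281
N = 153 * 2.57281 = 393.640 ≈ 394

394


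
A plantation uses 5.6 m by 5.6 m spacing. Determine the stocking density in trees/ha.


N = 10000 / 5.6^2 = 10000 / 31.36 = 318.878 ≈ 319 trees/ha

319 trees/ha


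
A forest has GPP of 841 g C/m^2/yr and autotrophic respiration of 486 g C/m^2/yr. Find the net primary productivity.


NPP = GPP - Ra = 841 - 486 = 355 g C/m^2/yr

355 g C/m^2/yr


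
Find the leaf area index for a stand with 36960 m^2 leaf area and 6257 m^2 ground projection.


LAI = 36960 / 6257 = 5.9070 ≈ 5.91

5.91


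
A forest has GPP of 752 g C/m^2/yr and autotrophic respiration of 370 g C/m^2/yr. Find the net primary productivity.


NPP = GPP - Ra = 752 - 370 = 382 g C/m^2/yr

382 g C/m^2/yr


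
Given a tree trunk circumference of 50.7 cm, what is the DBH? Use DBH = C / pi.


DBH = C / pi = 50.7 / 3.141593 = 16.1383 ≈ 16.14 cm

16.14 cm


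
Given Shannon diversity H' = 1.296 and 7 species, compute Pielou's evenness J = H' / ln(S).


ln(7) = 1.94591
J = H' / ln(S) = 1.296 / 1.94591 = 0.666012 ≈ 0.6660

0.6660


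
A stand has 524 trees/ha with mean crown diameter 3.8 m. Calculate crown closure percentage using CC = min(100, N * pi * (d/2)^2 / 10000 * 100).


(d/2)^2 = (3.8/2)^2 = 1.9^2 = 3.61
Crown area = 3.141593 * 3.61 = 11.3412 m^2
N * area / 10000 * 100 = 524 * 11.3412 / 10000 * 100 = 59.4279
CC = min(100, 59.4279) = 59.4279 ≈ 59.4%

59.4%


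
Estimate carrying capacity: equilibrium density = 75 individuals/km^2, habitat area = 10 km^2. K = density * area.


K = 75 * 10 = 750 individuals

750 individuals


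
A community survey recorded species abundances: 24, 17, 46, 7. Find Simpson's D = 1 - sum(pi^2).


Total N = 24 + 17 + 46 + 7 = 94
Per-species terms:
  p = 24/94 = 0.255319; p^2 = 0.255319^2 = 0.065188
  p = 17/94 = 0.180851; p^2 = 0.180851^2 = 0.032707
  p = 46/94 = 0.489362; p^2 = 0.489362^2 = 0.239475
  p = 7/94 = 0.074468; p^2 = 0.074468^2 = 0.005545
sum(p^2) = 0.065188 + 0.032707 + 0.239475 + 0.005545 = 0.342915
D = 1 - 0.342915 = 0.657085 ≈ 0.6571

0.6571


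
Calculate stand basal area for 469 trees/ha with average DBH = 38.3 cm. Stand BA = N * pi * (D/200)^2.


(D/200)^2 = (38.3/200)^2 = 0.1915^2 = 0.03667225
Individual BA = 3.141593 * 0.03667225 = 0.115209 m^2
Stand BA = 469 * 0.115209 = 54.0330 ≈ 54.03 m^2/ha

54.03 m^2/ha


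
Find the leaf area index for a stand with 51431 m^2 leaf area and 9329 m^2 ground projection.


LAI = 51431 / 9329 = 5.5130 ≈ 5.51

5.51


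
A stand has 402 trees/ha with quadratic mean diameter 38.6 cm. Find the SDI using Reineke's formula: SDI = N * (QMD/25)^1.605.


QMD/25 = 38.6/25 = 1.544
(1.544)^1.605 = exp(1.605 * ln(1.544)) = exp(1.605 * 0.434376) = exp(0.697173) = 2.00807
SDI = 402 * 2.00807 = 807.244 ≈ 807

807
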